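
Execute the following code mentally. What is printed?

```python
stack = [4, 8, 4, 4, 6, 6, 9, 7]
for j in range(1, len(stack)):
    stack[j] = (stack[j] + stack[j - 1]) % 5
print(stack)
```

[4, 2, 1, 0, 1, 2, 1, 3]

j=1: stack[1] = (8+4)%5 = 2 → [4, 2, 4, 4, 6, 6, 9, 7]
j=2: stack[2] = (4+2)%5 = 1 → [4, 2, 1, 4, 6, 6, 9, 7]
j=3: stack[3] = (4+1)%5 = 0 → [4, 2, 1, 0, 6, 6, 9, 7]
j=4: stack[4] = (6+0)%5 = 1 → [4, 2, 1, 0, 1, 6, 9, 7]
j=5: stack[5] = (6+1)%5 = 2 → [4, 2, 1, 0, 1, 2, 9, 7]
j=6: stack[6] = (9+2)%5 = 1 → [4, 2, 1, 0, 1, 2, 1, 7]
j=7: stack[7] = (7+1)%5 = 3 → [4, 2, 1, 0, 1, 2, 1, 3]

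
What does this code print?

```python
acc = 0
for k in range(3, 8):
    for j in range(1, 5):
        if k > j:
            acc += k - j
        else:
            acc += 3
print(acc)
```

k=3,j=1: 3>1, acc = 0+2 = 2
k=3,j=2: 3>2, acc = 2+1 = 3
k=3,j=3: not 3>3, acc = 3+3 = 6
k=3,j=4: not 3>4, acc = 6+3 = 9
k=4,j=1: 4>1, acc = 9+3 = 12
k=4,j=2: 4>2, acc = 12+2 = 14
k=4,j=3: 4>3, acc = 14+1 = 15
k=4,j=4: not 4>4, acc = 15+3 = 18
k=5,j=1: 5>1, acc = 18+4 = 22
k=5,j=2: 5>2, acc = 22+3 = 25
k=5,j=3: 5>3, acc = 25+2 = 27
k=5,j=4: 5>4, acc = 27+1 = 28
k=6,j=1: 6>1, acc = 28+5 = 33
k=6,j=2: 6>2, acc = 33+4 = 37
k=6,j=3: 6>3, acc = 37+3 = 40
k=6,j=4: 6>4, acc = 40+2 = 42
k=7,j=1: 7>1, acc = 42+6 = 48
k=7,j=2: 7>2, acc = 48+5 = 53
k=7,j=3: 7>3, acc = 53+4 = 57
k=7,j=4: 7>4, acc = 57+3 = 60

60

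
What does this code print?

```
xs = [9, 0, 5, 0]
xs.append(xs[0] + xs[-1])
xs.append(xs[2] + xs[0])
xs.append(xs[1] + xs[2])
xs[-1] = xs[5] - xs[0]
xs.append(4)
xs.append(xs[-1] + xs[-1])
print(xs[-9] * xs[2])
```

45

append xs[0]+xs[-1] = 9+0 = 9 → [9, 0, 5, 0, 9]
append xs[2]+xs[0] = 5+9 = 14 → [9, 0, 5, 0, 9, 14]
append xs[1]+xs[2] = 0+5 = 5 → [9, 0, 5, 0, 9, 14, 5]
xs[-1] = xs[5]-xs[0] = 14-9 = 5 → [9, 0, 5, 0, 9, 14, 5]
append 4 → [9, 0, 5, 0, 9, 14, 5, 4]
append xs[-1]+xs[-1] = 4+4 = 8 → [9, 0, 5, 0, 9, 14, 5, 4, 8]
xs[-9]*xs[2] = 9*5 = 45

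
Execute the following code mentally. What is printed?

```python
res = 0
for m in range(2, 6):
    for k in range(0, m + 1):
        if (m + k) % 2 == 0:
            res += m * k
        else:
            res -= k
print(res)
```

72

m=2,k=0: even sum, res = 0+0 = 0
m=2,k=1: odd sum, res = 0-1 = -1
m=2,k=2: even sum, res = (-1)+4 = 3
m=3,k=0: odd sum, res = 3-0 = 3
m=3,k=1: even sum, res = 3+3 = 6
m=3,k=2: odd sum, res = 6-2 = 4
m=3,k=3: even sum, res = 4+9 = 13
m=4,k=0: even sum, res = 13+0 = 13
m=4,k=1: odd sum, res = 13-1 = 12
m=4,k=2: even sum, res = 12+8 = 20
m=4,k=3: odd sum, res = 20-3 = 17
m=4,k=4: even sum, res = 17+16 = 33
m=5,k=0: odd sum, res = 33-0 = 33
m=5,k=1: even sum, res = 33+5 = 38
m=5,k=2: odd sum, res = 38-2 = 36
m=5,k=3: even sum, res = 36+15 = 51
m=5,k=4: odd sum, res = 51-4 = 47
m=5,k=5: even sum, res = 47+25 = 72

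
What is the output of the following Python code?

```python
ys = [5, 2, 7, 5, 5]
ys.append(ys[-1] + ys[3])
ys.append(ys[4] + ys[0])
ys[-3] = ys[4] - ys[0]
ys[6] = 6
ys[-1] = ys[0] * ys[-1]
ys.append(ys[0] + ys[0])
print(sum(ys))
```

append ys[-1]+ys[3] = 5+5 = 10 → [5, 2, 7, 5, 5, 10]
append ys[4]+ys[0] = 5+5 = 10 → [5, 2, 7, 5, 5, 10, 10]
ys[-3] = ys[4]-ys[0] = 5-5 = 0 → [5, 2, 7, 5, 0, 10, 10]
ys[6] = 6 → [5, 2, 7, 5, 0, 10, 6]
ys[-1] = ys[0]*ys[-1] = 5*6 = 30 → [5, 2, 7, 5, 0, 10, 30]
append ys[0]+ys[0] = 5+5 = 10 → [5, 2, 7, 5, 0, 10, 30, 10]
sum = 69

69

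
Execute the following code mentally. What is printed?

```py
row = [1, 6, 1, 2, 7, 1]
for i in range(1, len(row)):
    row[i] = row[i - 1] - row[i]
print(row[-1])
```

i=1: row[1] = 1-6 = -5 → [1, -5, 1, 2, 7, 1]
i=2: row[2] = (-5)-1 = -6 → [1, -5, -6, 2, 7, 1]
i=3: row[3] = (-6)-2 = -8 → [1, -5, -6, -8, 7, 1]
i=4: row[4] = (-8)-7 = -15 → [1, -5, -6, -8, -15, 1]
i=5: row[5] = (-15)-1 = -16 → [1, -5, -6, -8, -15, -16]

-16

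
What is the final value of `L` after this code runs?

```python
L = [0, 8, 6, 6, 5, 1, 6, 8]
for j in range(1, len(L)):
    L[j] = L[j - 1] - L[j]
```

j=1: L[1] = 0-8 = -8 → [0, -8, 6, 6, 5, 1, 6, 8]
j=2: L[2] = (-8)-6 = -14 → [0, -8, -14, 6, 5, 1, 6, 8]
j=3: L[3] = (-14)-6 = -20 → [0, -8, -14, -20, 5, 1, 6, 8]
j=4: L[4] = (-20)-5 = -25 → [0, -8, -14, -20, -25, 1, 6, 8]
j=5: L[5] = (-25)-1 = -26 → [0, -8, -14, -20, -25, -26, 6, 8]
j=6: L[6] = (-26)-6 = -32 → [0, -8, -14, -20, -25, -26, -32, 8]
j=7: L[7] = (-32)-8 = -40 → [0, -8, -14, -20, -25, -26, -32, -40]

[0, -8, -14, -20, -25, -26, -32, -40]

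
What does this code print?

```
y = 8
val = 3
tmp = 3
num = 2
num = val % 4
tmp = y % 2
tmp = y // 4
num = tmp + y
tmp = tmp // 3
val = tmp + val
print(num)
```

num = 3%4 = 3
tmp = 8%2 = 0
tmp = 8//4 = 2
num = 2+8 = 10
tmp = 2//3 = 0
val = 0+3 = 3

10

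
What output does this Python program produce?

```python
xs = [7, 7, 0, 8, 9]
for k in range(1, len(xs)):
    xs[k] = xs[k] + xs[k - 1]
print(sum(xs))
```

88

k=1: xs[1] = 7+7 = 14 → [7, 14, 0, 8, 9]
k=2: xs[2] = 0+14 = 14 → [7, 14, 14, 8, 9]
k=3: xs[3] = 8+14 = 22 → [7, 14, 14, 22, 9]
k=4: xs[4] = 9+22 = 31 → [7, 14, 14, 22, 31]
sum = 88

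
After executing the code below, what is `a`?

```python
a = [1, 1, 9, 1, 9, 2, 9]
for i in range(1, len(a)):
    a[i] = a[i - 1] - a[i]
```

i=1: a[1] = 1-1 = 0 → [1, 0, 9, 1, 9, 2, 9]
i=2: a[2] = 0-9 = -9 → [1, 0, -9, 1, 9, 2, 9]
i=3: a[3] = (-9)-1 = -10 → [1, 0, -9, -10, 9, 2, 9]
i=4: a[4] = (-10)-9 = -19 → [1, 0, -9, -10, -19, 2, 9]
i=5: a[5] = (-19)-2 = -21 → [1, 0, -9, -10, -19, -21, 9]
i=6: a[6] = (-21)-9 = -30 → [1, 0, -9, -10, -19, -21, -30]

[1, 0, -9, -10, -19, -21, -30]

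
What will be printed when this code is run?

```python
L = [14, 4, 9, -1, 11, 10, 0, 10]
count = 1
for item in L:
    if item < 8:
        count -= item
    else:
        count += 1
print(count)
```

3

item=14: not <8, count = 1+1 = 2
item=4: <8, count = 2-4 = -2
item=9: not <8, count = (-2)+1 = -1
item=-1: <8, count = (-1)-(-1) = 0
item=11: not <8, count = 0+1 = 1
item=10: not <8, count = 1+1 = 2
item=0: <8, count = 2-0 = 2
item=10: not <8, count = 2+1 = 3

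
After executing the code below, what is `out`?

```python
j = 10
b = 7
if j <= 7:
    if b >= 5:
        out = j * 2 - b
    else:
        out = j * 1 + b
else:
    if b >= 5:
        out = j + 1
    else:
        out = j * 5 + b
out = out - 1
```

10

j=10, b=7
j <= 7 is False; b >= 5 is True
→ out = j + 1 = 11
out = 11-1 = 10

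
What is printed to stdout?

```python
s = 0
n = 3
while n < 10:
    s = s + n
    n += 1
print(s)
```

42

n=3: s = 0+3 = 3
n=4: s = 3+4 = 7
n=5: s = 7+5 = 12
n=6: s = 12+6 = 18
n=7: s = 18+7 = 25
n=8: s = 25+8 = 33
n=9: s = 33+9 = 42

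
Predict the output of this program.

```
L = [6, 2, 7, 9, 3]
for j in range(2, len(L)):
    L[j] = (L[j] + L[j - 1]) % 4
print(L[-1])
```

1

j=2: L[2] = (7+2)%4 = 1 → [6, 2, 1, 9, 3]
j=3: L[3] = (9+1)%4 = 2 → [6, 2, 1, 2, 3]
j=4: L[4] = (3+2)%4 = 1 → [6, 2, 1, 2, 1]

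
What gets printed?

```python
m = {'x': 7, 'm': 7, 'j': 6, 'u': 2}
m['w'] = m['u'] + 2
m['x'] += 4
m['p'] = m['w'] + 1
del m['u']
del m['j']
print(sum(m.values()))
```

m['w'] = m['u']+2 = 4 → {'x': 7, 'm': 7, 'j': 6, 'u': 2, 'w': 4}
m['x'] = 7+4 = 11 → {'x': 11, 'm': 7, 'j': 6, 'u': 2, 'w': 4}
m['p'] = m['w']+1 = 5 → {'x': 11, 'm': 7, 'j': 6, 'u': 2, 'w': 4, 'p': 5}
del 'u' → {'x': 11, 'm': 7, 'j': 6, 'w': 4, 'p': 5}
del 'j' → {'x': 11, 'm': 7, 'w': 4, 'p': 5}
sum of values = 27

27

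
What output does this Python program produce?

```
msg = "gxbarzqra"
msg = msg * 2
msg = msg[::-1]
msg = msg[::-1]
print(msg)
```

gxbarzqragxbarzqra

repeat ×2 → 'gxbarzqragxbarzqra'
reverse → 'arqzrabxgarqzrabxg'
reverse → 'gxbarzqragxbarzqra'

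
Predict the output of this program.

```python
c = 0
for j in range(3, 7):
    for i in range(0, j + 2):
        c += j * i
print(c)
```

j=3,i=0: c = 0+0 = 0
j=3,i=1: c = 0+3 = 3
j=3,i=2: c = 3+6 = 9
j=3,i=3: c = 9+9 = 18
j=3,i=4: c = 18+12 = 30
j=4,i=0: c = 30+0 = 30
j=4,i=1: c = 30+4 = 34
j=4,i=2: c = 34+8 = 42
j=4,i=3: c = 42+12 = 54
j=4,i=4: c = 54+16 = 70
j=4,i=5: c = 70+20 = 90
j=5,i=0: c = 90+0 = 90
j=5,i=1: c = 90+5 = 95
j=5,i=2: c = 95+10 = 105
j=5,i=3: c = 105+15 = 120
j=5,i=4: c = 120+20 = 140
j=5,i=5: c = 140+25 = 165
j=5,i=6: c = 165+30 = 195
j=6,i=0: c = 195+0 = 195
j=6,i=1: c = 195+6 = 201
j=6,i=2: c = 201+12 = 213
j=6,i=3: c = 213+18 = 231
j=6,i=4: c = 231+24 = 255
j=6,i=5: c = 255+30 = 285
j=6,i=6: c = 285+36 = 321
j=6,i=7: c = 321+42 = 363

363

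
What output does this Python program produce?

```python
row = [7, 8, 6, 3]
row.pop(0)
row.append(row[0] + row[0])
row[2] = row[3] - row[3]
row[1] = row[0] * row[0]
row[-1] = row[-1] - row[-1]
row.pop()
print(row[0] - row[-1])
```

8

pop(0) removes 7 → [8, 6, 3]
append row[0]+row[0] = 8+8 = 16 → [8, 6, 3, 16]
row[2] = row[3]-row[3] = 16-16 = 0 → [8, 6, 0, 16]
row[1] = row[0]*row[0] = 8*8 = 64 → [8, 64, 0, 16]
row[-1] = row[-1]-row[-1] = 16-16 = 0 → [8, 64, 0, 0]
pop() removes 0 → [8, 64, 0]
row[0]-row[-1] = 8-0 = 8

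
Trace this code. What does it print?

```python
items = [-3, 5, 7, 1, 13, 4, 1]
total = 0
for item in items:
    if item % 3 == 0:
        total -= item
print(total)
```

item=-3: %3==0, total = 0-(-3) = 3
item=5: not %3==0
item=7: not %3==0
item=1: not %3==0
item=13: not %3==0
item=4: not %3==0
item=1: not %3==0

3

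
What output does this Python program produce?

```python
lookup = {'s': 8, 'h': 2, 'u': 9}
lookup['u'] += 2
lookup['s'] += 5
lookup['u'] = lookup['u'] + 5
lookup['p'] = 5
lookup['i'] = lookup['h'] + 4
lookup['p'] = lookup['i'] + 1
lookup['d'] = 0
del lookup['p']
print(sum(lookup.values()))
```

37

lookup['u'] = 9+2 = 11 → {'s': 8, 'h': 2, 'u': 11}
lookup['s'] = 8+5 = 13 → {'s': 13, 'h': 2, 'u': 11}
lookup['u'] = lookup['u']+5 = 16 → {'s': 13, 'h': 2, 'u': 16}
lookup['p'] = 5 → {'s': 13, 'h': 2, 'u': 16, 'p': 5}
lookup['i'] = lookup['h']+4 = 6 → {'s': 13, 'h': 2, 'u': 16, 'p': 5, 'i': 6}
lookup['p'] = lookup['i']+1 = 7 → {'s': 13, 'h': 2, 'u': 16, 'p': 7, 'i': 6}
lookup['d'] = 0 → {'s': 13, 'h': 2, 'u': 16, 'p': 7, 'i': 6, 'd': 0}
del 'p' → {'s': 13, 'h': 2, 'u': 16, 'i': 6, 'd': 0}
sum of values = 37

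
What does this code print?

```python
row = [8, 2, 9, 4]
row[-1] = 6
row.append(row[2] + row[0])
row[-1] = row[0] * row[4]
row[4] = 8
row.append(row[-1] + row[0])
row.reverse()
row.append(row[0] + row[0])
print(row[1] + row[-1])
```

40

row[-1] = 6 → [8, 2, 9, 6]
append row[2]+row[0] = 9+8 = 17 → [8, 2, 9, 6, 17]
row[-1] = row[0]*row[4] = 8*17 = 136 → [8, 2, 9, 6, 136]
row[4] = 8 → [8, 2, 9, 6, 8]
append row[-1]+row[0] = 8+8 = 16 → [8, 2, 9, 6, 8, 16]
reverse → [16, 8, 6, 9, 2, 8]
append row[0]+row[0] = 16+16 = 32 → [16, 8, 6, 9, 2, 8, 32]
row[1]+row[-1] = 8+32 = 40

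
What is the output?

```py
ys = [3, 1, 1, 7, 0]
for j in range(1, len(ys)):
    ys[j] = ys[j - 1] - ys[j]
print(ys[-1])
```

j=1: ys[1] = 3-1 = 2 → [3, 2, 1, 7, 0]
j=2: ys[2] = 2-1 = 1 → [3, 2, 1, 7, 0]
j=3: ys[3] = 1-7 = -6 → [3, 2, 1, -6, 0]
j=4: ys[4] = (-6)-0 = -6 → [3, 2, 1, -6, -6]

-6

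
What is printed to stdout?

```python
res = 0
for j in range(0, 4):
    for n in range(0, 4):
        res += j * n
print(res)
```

j=0,n=0: res = 0+0 = 0
j=0,n=1: res = 0+0 = 0
j=0,n=2: res = 0+0 = 0
j=0,n=3: res = 0+0 = 0
j=1,n=0: res = 0+0 = 0
j=1,n=1: res = 0+1 = 1
j=1,n=2: res = 1+2 = 3
j=1,n=3: res = 3+3 = 6
j=2,n=0: res = 6+0 = 6
j=2,n=1: res = 6+2 = 8
j=2,n=2: res = 8+4 = 12
j=2,n=3: res = 12+6 = 18
j=3,n=0: res = 18+0 = 18
j=3,n=1: res = 18+3 = 21
j=3,n=2: res = 21+6 = 27
j=3,n=3: res = 27+9 = 36

36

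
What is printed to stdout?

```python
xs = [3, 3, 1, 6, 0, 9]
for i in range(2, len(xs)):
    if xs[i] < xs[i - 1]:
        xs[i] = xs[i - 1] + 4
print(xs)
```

i=2: 1<3, xs[2] = 3+4 = 7 → [3, 3, 7, 6, 0, 9]
i=3: 6<7, xs[3] = 7+4 = 11 → [3, 3, 7, 11, 0, 9]
i=4: 0<11, xs[4] = 11+4 = 15 → [3, 3, 7, 11, 15, 9]
i=5: 9<15, xs[5] = 15+4 = 19 → [3, 3, 7, 11, 15, 19]

[3, 3, 7, 11, 15, 19]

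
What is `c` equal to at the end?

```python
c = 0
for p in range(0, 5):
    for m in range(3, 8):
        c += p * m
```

p=0,m=3: c = 0+0 = 0
p=0,m=4: c = 0+0 = 0
p=0,m=5: c = 0+0 = 0
p=0,m=6: c = 0+0 = 0
p=0,m=7: c = 0+0 = 0
p=1,m=3: c = 0+3 = 3
p=1,m=4: c = 3+4 = 7
p=1,m=5: c = 7+5 = 12
p=1,m=6: c = 12+6 = 18
p=1,m=7: c = 18+7 = 25
p=2,m=3: c = 25+6 = 31
p=2,m=4: c = 31+8 = 39
p=2,m=5: c = 39+10 = 49
p=2,m=6: c = 49+12 = 61
p=2,m=7: c = 61+14 = 75
p=3,m=3: c = 75+9 = 84
p=3,m=4: c = 84+12 = 96
p=3,m=5: c = 96+15 = 111
p=3,m=6: c = 111+18 = 129
p=3,m=7: c = 129+21 = 150
p=4,m=3: c = 150+12 = 162
p=4,m=4: c = 162+16 = 178
p=4,m=5: c = 178+20 = 198
p=4,m=6: c = 198+24 = 222
p=4,m=7: c = 222+28 = 250

250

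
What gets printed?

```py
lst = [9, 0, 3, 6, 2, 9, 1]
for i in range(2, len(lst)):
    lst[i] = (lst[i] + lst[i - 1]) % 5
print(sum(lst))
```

i=2: lst[2] = (3+0)%5 = 3 → [9, 0, 3, 6, 2, 9, 1]
i=3: lst[3] = (6+3)%5 = 4 → [9, 0, 3, 4, 2, 9, 1]
i=4: lst[4] = (2+4)%5 = 1 → [9, 0, 3, 4, 1, 9, 1]
i=5: lst[5] = (9+1)%5 = 0 → [9, 0, 3, 4, 1, 0, 1]
i=6: lst[6] = (1+0)%5 = 1 → [9, 0, 3, 4, 1, 0, 1]
sum = 18

18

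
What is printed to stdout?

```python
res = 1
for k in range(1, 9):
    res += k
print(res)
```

37

k=1: res = 1+1 = 2
k=2: res = 2+2 = 4
k=3: res = 4+3 = 7
k=4: res = 7+4 = 11
k=5: res = 11+5 = 16
k=6: res = 16+6 = 22
k=7: res = 22+7 = 29
k=8: res = 29+8 = 37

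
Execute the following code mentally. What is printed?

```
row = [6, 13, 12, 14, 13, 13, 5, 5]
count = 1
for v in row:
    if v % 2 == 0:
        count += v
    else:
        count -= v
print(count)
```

v=6: even, count = 1+6 = 7
v=13: not even, count = 7-13 = -6
v=12: even, count = (-6)+12 = 6
v=14: even, count = 6+14 = 20
v=13: not even, count = 20-13 = 7
v=13: not even, count = 7-13 = -6
v=5: not even, count = (-6)-5 = -11
v=5: not even, count = (-11)-5 = -16

-16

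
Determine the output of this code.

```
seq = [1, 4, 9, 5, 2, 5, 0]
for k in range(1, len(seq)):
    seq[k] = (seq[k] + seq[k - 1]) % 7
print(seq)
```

k=1: seq[1] = (4+1)%7 = 5 → [1, 5, 9, 5, 2, 5, 0]
k=2: seq[2] = (9+5)%7 = 0 → [1, 5, 0, 5, 2, 5, 0]
k=3: seq[3] = (5+0)%7 = 5 → [1, 5, 0, 5, 2, 5, 0]
k=4: seq[4] = (2+5)%7 = 0 → [1, 5, 0, 5, 0, 5, 0]
k=5: seq[5] = (5+0)%7 = 5 → [1, 5, 0, 5, 0, 5, 0]
k=6: seq[6] = (0+5)%7 = 5 → [1, 5, 0, 5, 0, 5, 5]

[1, 5, 0, 5, 0, 5, 5]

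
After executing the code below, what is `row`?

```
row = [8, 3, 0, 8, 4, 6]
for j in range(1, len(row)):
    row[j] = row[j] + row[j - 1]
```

[8, 11, 11, 19, 23, 29]

j=1: row[1] = 3+8 = 11 → [8, 11, 0, 8, 4, 6]
j=2: row[2] = 0+11 = 11 → [8, 11, 11, 8, 4, 6]
j=3: row[3] = 8+11 = 19 → [8, 11, 11, 19, 4, 6]
j=4: row[4] = 4+19 = 23 → [8, 11, 11, 19, 23, 6]
j=5: row[5] = 6+23 = 29 → [8, 11, 11, 19, 23, 29]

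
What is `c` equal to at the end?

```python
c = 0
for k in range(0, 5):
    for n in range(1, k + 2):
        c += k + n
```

75

k=0,n=1: c = 0+1 = 1
k=1,n=1: c = 1+2 = 3
k=1,n=2: c = 3+3 = 6
k=2,n=1: c = 6+3 = 9
k=2,n=2: c = 9+4 = 13
k=2,n=3: c = 13+5 = 18
k=3,n=1: c = 18+4 = 22
k=3,n=2: c = 22+5 = 27
k=3,n=3: c = 27+6 = 33
k=3,n=4: c = 33+7 = 40
k=4,n=1: c = 40+5 = 45
k=4,n=2: c = 45+6 = 51
k=4,n=3: c = 51+7 = 58
k=4,n=4: c = 58+8 = 66
k=4,n=5: c = 66+9 = 75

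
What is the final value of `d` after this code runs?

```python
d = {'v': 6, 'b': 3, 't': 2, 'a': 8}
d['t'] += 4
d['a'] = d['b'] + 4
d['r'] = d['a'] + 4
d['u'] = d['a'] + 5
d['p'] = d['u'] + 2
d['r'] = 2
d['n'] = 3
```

{'v': 6, 'b': 3, 't': 6, 'a': 7, 'r': 2, 'u': 12, 'p': 14, 'n': 3}

d['t'] = 2+4 = 6 → {'v': 6, 'b': 3, 't': 6, 'a': 8}
d['a'] = d['b']+4 = 7 → {'v': 6, 'b': 3, 't': 6, 'a': 7}
d['r'] = d['a']+4 = 11 → {'v': 6, 'b': 3, 't': 6, 'a': 7, 'r': 11}
d['u'] = d['a']+5 = 12 → {'v': 6, 'b': 3, 't': 6, 'a': 7, 'r': 11, 'u': 12}
d['p'] = d['u']+2 = 14 → {'v': 6, 'b': 3, 't': 6, 'a': 7, 'r': 11, 'u': 12, 'p': 14}
d['r'] = 2 → {'v': 6, 'b': 3, 't': 6, 'a': 7, 'r': 2, 'u': 12, 'p': 14}
d['n'] = 3 → {'v': 6, 'b': 3, 't': 6, 'a': 7, 'r': 2, 'u': 12, 'p': 14, 'n': 3}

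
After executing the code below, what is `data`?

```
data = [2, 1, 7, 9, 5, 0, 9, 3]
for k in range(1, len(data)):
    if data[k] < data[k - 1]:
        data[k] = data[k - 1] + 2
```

k=1: 1<2, data[1] = 2+2 = 4 → [2, 4, 7, 9, 5, 0, 9, 3]
k=2: 7>=4, unchanged → [2, 4, 7, 9, 5, 0, 9, 3]
k=3: 9>=7, unchanged → [2, 4, 7, 9, 5, 0, 9, 3]
k=4: 5<9, data[4] = 9+2 = 11 → [2, 4, 7, 9, 11, 0, 9, 3]
k=5: 0<11, data[5] = 11+2 = 13 → [2, 4, 7, 9, 11, 13, 9, 3]
k=6: 9<13, data[6] = 13+2 = 15 → [2, 4, 7, 9, 11, 13, 15, 3]
k=7: 3<15, data[7] = 15+2 = 17 → [2, 4, 7, 9, 11, 13, 15, 17]

[2, 4, 7, 9, 11, 13, 15, 17]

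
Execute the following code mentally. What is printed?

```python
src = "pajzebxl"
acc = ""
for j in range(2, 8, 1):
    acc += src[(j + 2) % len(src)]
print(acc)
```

j=2: add src[4]='e' → 'e'
j=3: add src[5]='b' → 'eb'
j=4: add src[6]='x' → 'ebx'
j=5: add src[7]='l' → 'ebxl'
j=6: add src[0]='p' → 'ebxlp'
j=7: add src[1]='a' → 'ebxlpa'

ebxlpa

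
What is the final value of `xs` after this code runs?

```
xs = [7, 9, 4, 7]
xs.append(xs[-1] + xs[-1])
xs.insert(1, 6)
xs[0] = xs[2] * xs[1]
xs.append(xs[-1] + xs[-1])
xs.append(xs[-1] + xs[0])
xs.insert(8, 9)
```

append xs[-1]+xs[-1] = 7+7 = 14 → [7, 9, 4, 7, 14]
insert 6 at 1 → [7, 6, 9, 4, 7, 14]
xs[0] = xs[2]*xs[1] = 9*6 = 54 → [54, 6, 9, 4, 7, 14]
append xs[-1]+xs[-1] = 14+14 = 28 → [54, 6, 9, 4, 7, 14, 28]
append xs[-1]+xs[0] = 28+54 = 82 → [54, 6, 9, 4, 7, 14, 28, 82]
insert 9 at 8 → [54, 6, 9, 4, 7, 14, 28, 82, 9]

[54, 6, 9, 4, 7, 14, 28, 82, 9]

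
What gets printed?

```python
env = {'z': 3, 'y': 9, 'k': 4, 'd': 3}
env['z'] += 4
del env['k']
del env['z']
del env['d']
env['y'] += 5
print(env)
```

{'y': 14}

env['z'] = 3+4 = 7 → {'z': 7, 'y': 9, 'k': 4, 'd': 3}
del 'k' → {'z': 7, 'y': 9, 'd': 3}
del 'z' → {'y': 9, 'd': 3}
del 'd' → {'y': 9}
env['y'] = 9+5 = 14 → {'y': 14}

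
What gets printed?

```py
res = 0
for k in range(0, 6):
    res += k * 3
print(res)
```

45

k=0: res = 0+0*3 = 0
k=1: res = 0+1*3 = 3
k=2: res = 3+2*3 = 9
k=3: res = 9+3*3 = 18
k=4: res = 18+4*3 = 30
k=5: res = 30+5*3 = 45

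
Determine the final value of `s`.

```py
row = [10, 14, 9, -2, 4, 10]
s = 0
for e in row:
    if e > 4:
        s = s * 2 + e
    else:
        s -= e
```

160

e=10: >4, s = 0*2+10 = 10
e=14: >4, s = 10*2+14 = 34
e=9: >4, s = 34*2+9 = 77
e=-2: not >4, s = 77-(-2) = 79
e=4: not >4, s = 79-4 = 75
e=10: >4, s = 75*2+10 = 160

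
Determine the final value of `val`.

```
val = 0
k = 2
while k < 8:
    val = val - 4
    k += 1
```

-24

k=2: val = 0-4 = -4
k=3: val = (-4)-4 = -8
k=4: val = (-8)-4 = -12
k=5: val = (-12)-4 = -16
k=6: val = (-16)-4 = -20
k=7: val = (-20)-4 = -24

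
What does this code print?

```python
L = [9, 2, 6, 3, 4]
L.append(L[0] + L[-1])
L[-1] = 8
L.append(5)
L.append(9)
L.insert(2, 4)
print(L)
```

append L[0]+L[-1] = 9+4 = 13 → [9, 2, 6, 3, 4, 13]
L[-1] = 8 → [9, 2, 6, 3, 4, 8]
append 5 → [9, 2, 6, 3, 4, 8, 5]
append 9 → [9, 2, 6, 3, 4, 8, 5, 9]
insert 4 at 2 → [9, 2, 4, 6, 3, 4, 8, 5, 9]

[9, 2, 4, 6, 3, 4, 8, 5, 9]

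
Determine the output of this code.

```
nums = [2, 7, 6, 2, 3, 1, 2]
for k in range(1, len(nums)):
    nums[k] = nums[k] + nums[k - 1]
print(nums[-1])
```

k=1: nums[1] = 7+2 = 9 → [2, 9, 6, 2, 3, 1, 2]
k=2: nums[2] = 6+9 = 15 → [2, 9, 15, 2, 3, 1, 2]
k=3: nums[3] = 2+15 = 17 → [2, 9, 15, 17, 3, 1, 2]
k=4: nums[4] = 3+17 = 20 → [2, 9, 15, 17, 20, 1, 2]
k=5: nums[5] = 1+20 = 21 → [2, 9, 15, 17, 20, 21, 2]
k=6: nums[6] = 2+21 = 23 → [2, 9, 15, 17, 20, 21, 23]

23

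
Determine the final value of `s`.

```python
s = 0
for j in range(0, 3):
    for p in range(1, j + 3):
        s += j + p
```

30

j=0,p=1: s = 0+1 = 1
j=0,p=2: s = 1+2 = 3
j=1,p=1: s = 3+2 = 5
j=1,p=2: s = 5+3 = 8
j=1,p=3: s = 8+4 = 12
j=2,p=1: s = 12+3 = 15
j=2,p=2: s = 15+4 = 19
j=2,p=3: s = 19+5 = 24
j=2,p=4: s = 24+6 = 30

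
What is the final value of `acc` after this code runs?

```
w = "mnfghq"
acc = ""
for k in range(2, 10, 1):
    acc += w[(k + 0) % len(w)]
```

'fghqmnfg'

k=2: add w[2]='f' → 'f'
k=3: add w[3]='g' → 'fg'
k=4: add w[4]='h' → 'fgh'
k=5: add w[5]='q' → 'fghq'
k=6: add w[0]='m' → 'fghqm'
k=7: add w[1]='n' → 'fghqmn'
k=8: add w[2]='f' → 'fghqmnf'
k=9: add w[3]='g' → 'fghqmnfg'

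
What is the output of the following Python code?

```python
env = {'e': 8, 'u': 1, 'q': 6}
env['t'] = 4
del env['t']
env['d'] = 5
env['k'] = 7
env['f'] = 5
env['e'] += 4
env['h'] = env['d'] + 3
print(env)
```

{'e': 12, 'u': 1, 'q': 6, 'd': 5, 'k': 7, 'f': 5, 'h': 8}

env['t'] = 4 → {'e': 8, 'u': 1, 'q': 6, 't': 4}
del 't' → {'e': 8, 'u': 1, 'q': 6}
env['d'] = 5 → {'e': 8, 'u': 1, 'q': 6, 'd': 5}
env['k'] = 7 → {'e': 8, 'u': 1, 'q': 6, 'd': 5, 'k': 7}
env['f'] = 5 → {'e': 8, 'u': 1, 'q': 6, 'd': 5, 'k': 7, 'f': 5}
env['e'] = 8+4 = 12 → {'e': 12, 'u': 1, 'q': 6, 'd': 5, 'k': 7, 'f': 5}
env['h'] = env['d']+3 = 8 → {'e': 12, 'u': 1, 'q': 6, 'd': 5, 'k': 7, 'f': 5, 'h': 8}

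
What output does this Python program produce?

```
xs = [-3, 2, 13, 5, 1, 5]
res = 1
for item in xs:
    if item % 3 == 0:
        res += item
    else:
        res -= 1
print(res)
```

-7

item=-3: %3==0, res = 1+(-3) = -2
item=2: not %3==0, res = (-2)-1 = -3
item=13: not %3==0, res = (-3)-1 = -4
item=5: not %3==0, res = (-4)-1 = -5
item=1: not %3==0, res = (-5)-1 = -6
item=5: not %3==0, res = (-6)-1 = -7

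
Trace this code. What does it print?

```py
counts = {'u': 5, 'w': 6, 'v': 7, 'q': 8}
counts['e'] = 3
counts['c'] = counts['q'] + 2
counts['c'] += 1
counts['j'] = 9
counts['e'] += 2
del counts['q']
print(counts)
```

{'u': 5, 'w': 6, 'v': 7, 'e': 5, 'c': 11, 'j': 9}

counts['e'] = 3 → {'u': 5, 'w': 6, 'v': 7, 'q': 8, 'e': 3}
counts['c'] = counts['q']+2 = 10 → {'u': 5, 'w': 6, 'v': 7, 'q': 8, 'e': 3, 'c': 10}
counts['c'] = 10+1 = 11 → {'u': 5, 'w': 6, 'v': 7, 'q': 8, 'e': 3, 'c': 11}
counts['j'] = 9 → {'u': 5, 'w': 6, 'v': 7, 'q': 8, 'e': 3, 'c': 11, 'j': 9}
counts['e'] = 3+2 = 5 → {'u': 5, 'w': 6, 'v': 7, 'q': 8, 'e': 5, 'c': 11, 'j': 9}
del 'q' → {'u': 5, 'w': 6, 'v': 7, 'e': 5, 'c': 11, 'j': 9}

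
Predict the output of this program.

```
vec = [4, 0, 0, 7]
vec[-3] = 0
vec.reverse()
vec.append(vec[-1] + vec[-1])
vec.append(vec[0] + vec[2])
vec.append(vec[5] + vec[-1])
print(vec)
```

vec[-3] = 0 → [4, 0, 0, 7]
reverse → [7, 0, 0, 4]
append vec[-1]+vec[-1] = 4+4 = 8 → [7, 0, 0, 4, 8]
append vec[0]+vec[2] = 7+0 = 7 → [7, 0, 0, 4, 8, 7]
append vec[5]+vec[-1] = 7+7 = 14 → [7, 0, 0, 4, 8, 7, 14]

[7, 0, 0, 4, 8, 7, 14]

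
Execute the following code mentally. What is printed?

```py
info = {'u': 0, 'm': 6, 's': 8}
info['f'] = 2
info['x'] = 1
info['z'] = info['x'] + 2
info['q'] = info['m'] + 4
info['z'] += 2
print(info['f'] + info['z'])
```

7

info['f'] = 2 → {'u': 0, 'm': 6, 's': 8, 'f': 2}
info['x'] = 1 → {'u': 0, 'm': 6, 's': 8, 'f': 2, 'x': 1}
info['z'] = info['x']+2 = 3 → {'u': 0, 'm': 6, 's': 8, 'f': 2, 'x': 1, 'z': 3}
info['q'] = info['m']+4 = 10 → {'u': 0, 'm': 6, 's': 8, 'f': 2, 'x': 1, 'z': 3, 'q': 10}
info['z'] = 3+2 = 5 → {'u': 0, 'm': 6, 's': 8, 'f': 2, 'x': 1, 'z': 5, 'q': 10}
info['f']+info['z'] = 2+5 = 7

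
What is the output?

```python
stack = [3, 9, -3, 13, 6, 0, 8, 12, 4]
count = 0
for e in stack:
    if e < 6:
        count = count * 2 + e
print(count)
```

16

e=3: <6, count = 0*2+3 = 3
e=9: not <6
e=-3: <6, count = 3*2+(-3) = 3
e=13: not <6
e=6: not <6
e=0: <6, count = 3*2+0 = 6
e=8: not <6
e=12: not <6
e=4: <6, count = 6*2+4 = 16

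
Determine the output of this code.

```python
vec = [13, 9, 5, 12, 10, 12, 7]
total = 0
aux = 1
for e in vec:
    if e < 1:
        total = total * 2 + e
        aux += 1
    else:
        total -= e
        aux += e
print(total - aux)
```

-137

e=13: not <1, total = 0-13 = -13; aux=14
e=9: not <1, total = (-13)-9 = -22; aux=23
e=5: not <1, total = (-22)-5 = -27; aux=28
e=12: not <1, total = (-27)-12 = -39; aux=40
e=10: not <1, total = (-39)-10 = -49; aux=50
e=12: not <1, total = (-49)-12 = -61; aux=62
e=7: not <1, total = (-61)-7 = -68; aux=69
total-aux = (-68)-69 = -137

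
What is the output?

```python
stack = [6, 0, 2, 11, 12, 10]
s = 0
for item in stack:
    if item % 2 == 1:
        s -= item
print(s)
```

-11

item=6: not odd
item=0: not odd
item=2: not odd
item=11: odd, s = 0-11 = -11
item=12: not odd
item=10: not odd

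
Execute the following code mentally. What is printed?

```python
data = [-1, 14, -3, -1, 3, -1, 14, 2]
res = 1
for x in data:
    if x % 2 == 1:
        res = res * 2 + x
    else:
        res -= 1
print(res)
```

-25

x=-1: odd, res = 1*2+(-1) = 1
x=14: not odd, res = 1-1 = 0
x=-3: odd, res = 0*2+(-3) = -3
x=-1: odd, res = (-3)*2+(-1) = -7
x=3: odd, res = (-7)*2+3 = -11
x=-1: odd, res = (-11)*2+(-1) = -23
x=14: not odd, res = (-23)-1 = -24
x=2: not odd, res = (-24)-1 = -25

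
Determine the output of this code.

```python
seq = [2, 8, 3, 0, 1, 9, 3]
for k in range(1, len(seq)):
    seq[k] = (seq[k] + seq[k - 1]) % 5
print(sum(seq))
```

k=1: seq[1] = (8+2)%5 = 0 → [2, 0, 3, 0, 1, 9, 3]
k=2: seq[2] = (3+0)%5 = 3 → [2, 0, 3, 0, 1, 9, 3]
k=3: seq[3] = (0+3)%5 = 3 → [2, 0, 3, 3, 1, 9, 3]
k=4: seq[4] = (1+3)%5 = 4 → [2, 0, 3, 3, 4, 9, 3]
k=5: seq[5] = (9+4)%5 = 3 → [2, 0, 3, 3, 4, 3, 3]
k=6: seq[6] = (3+3)%5 = 1 → [2, 0, 3, 3, 4, 3, 1]
sum = 16

16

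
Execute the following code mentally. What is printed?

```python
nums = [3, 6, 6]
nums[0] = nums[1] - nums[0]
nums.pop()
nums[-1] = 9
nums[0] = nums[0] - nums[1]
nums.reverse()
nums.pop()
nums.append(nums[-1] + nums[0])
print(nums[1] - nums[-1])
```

nums[0] = nums[1]-nums[0] = 6-3 = 3 → [3, 6, 6]
pop() removes 6 → [3, 6]
nums[-1] = 9 → [3, 9]
nums[0] = nums[0]-nums[1] = 3-9 = -6 → [-6, 9]
reverse → [9, -6]
pop() removes -6 → [9]
append nums[-1]+nums[0] = 9+9 = 18 → [9, 18]
nums[1]-nums[-1] = 18-18 = 0

0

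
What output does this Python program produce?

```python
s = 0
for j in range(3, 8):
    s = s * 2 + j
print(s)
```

j=3: s = 0*2+3 = 3
j=4: s = 3*2+4 = 10
j=5: s = 10*2+5 = 25
j=6: s = 25*2+6 = 56
j=7: s = 56*2+7 = 119

119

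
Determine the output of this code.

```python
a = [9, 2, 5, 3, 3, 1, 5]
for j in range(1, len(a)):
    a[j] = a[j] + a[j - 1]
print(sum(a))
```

j=1: a[1] = 2+9 = 11 → [9, 11, 5, 3, 3, 1, 5]
j=2: a[2] = 5+11 = 16 → [9, 11, 16, 3, 3, 1, 5]
j=3: a[3] = 3+16 = 19 → [9, 11, 16, 19, 3, 1, 5]
j=4: a[4] = 3+19 = 22 → [9, 11, 16, 19, 22, 1, 5]
j=5: a[5] = 1+22 = 23 → [9, 11, 16, 19, 22, 23, 5]
j=6: a[6] = 5+23 = 28 → [9, 11, 16, 19, 22, 23, 28]
sum = 128

128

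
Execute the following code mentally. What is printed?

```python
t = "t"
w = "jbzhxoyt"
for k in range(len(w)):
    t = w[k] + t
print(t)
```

k=0: prepend 'j' → 'jt'
k=1: prepend 'b' → 'bjt'
k=2: prepend 'z' → 'zbjt'
k=3: prepend 'h' → 'hzbjt'
k=4: prepend 'x' → 'xhzbjt'
k=5: prepend 'o' → 'oxhzbjt'
k=6: prepend 'y' → 'yoxhzbjt'
k=7: prepend 't' → 'tyoxhzbjt'

tyoxhzbjt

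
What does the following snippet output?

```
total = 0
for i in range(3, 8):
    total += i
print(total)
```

i=3: total = 0+3 = 3
i=4: total = 3+4 = 7
i=5: total = 7+5 = 12
i=6: total = 12+6 = 18
i=7: total = 18+7 = 25

25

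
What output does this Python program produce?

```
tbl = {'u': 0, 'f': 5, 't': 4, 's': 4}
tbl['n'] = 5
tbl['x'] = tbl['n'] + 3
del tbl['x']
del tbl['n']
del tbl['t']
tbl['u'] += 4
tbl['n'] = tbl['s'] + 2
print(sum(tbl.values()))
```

19

tbl['n'] = 5 → {'u': 0, 'f': 5, 't': 4, 's': 4, 'n': 5}
tbl['x'] = tbl['n']+3 = 8 → {'u': 0, 'f': 5, 't': 4, 's': 4, 'n': 5, 'x': 8}
del 'x' → {'u': 0, 'f': 5, 't': 4, 's': 4, 'n': 5}
del 'n' → {'u': 0, 'f': 5, 't': 4, 's': 4}
del 't' → {'u': 0, 'f': 5, 's': 4}
tbl['u'] = 0+4 = 4 → {'u': 4, 'f': 5, 's': 4}
tbl['n'] = tbl['s']+2 = 6 → {'u': 4, 'f': 5, 's': 4, 'n': 6}
sum of values = 19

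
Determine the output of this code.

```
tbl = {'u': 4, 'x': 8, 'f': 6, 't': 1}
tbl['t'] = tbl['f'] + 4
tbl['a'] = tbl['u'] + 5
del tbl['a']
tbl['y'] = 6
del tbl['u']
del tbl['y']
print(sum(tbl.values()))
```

tbl['t'] = tbl['f']+4 = 10 → {'u': 4, 'x': 8, 'f': 6, 't': 10}
tbl['a'] = tbl['u']+5 = 9 → {'u': 4, 'x': 8, 'f': 6, 't': 10, 'a': 9}
del 'a' → {'u': 4, 'x': 8, 'f': 6, 't': 10}
tbl['y'] = 6 → {'u': 4, 'x': 8, 'f': 6, 't': 10, 'y': 6}
del 'u' → {'x': 8, 'f': 6, 't': 10, 'y': 6}
del 'y' → {'x': 8, 'f': 6, 't': 10}
sum of values = 24

24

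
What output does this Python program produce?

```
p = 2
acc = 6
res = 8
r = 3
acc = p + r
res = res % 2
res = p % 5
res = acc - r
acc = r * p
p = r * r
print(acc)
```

6

acc = 2+3 = 5
res = 8%2 = 0
res = 2%5 = 2
res = 5-3 = 2
acc = 3*2 = 6
p = 3*3 = 9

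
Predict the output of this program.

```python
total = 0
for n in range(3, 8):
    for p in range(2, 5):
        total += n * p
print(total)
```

225

n=3,p=2: total = 0+6 = 6
n=3,p=3: total = 6+9 = 15
n=3,p=4: total = 15+12 = 27
n=4,p=2: total = 27+8 = 35
n=4,p=3: total = 35+12 = 47
n=4,p=4: total = 47+16 = 63
n=5,p=2: total = 63+10 = 73
n=5,p=3: total = 73+15 = 88
n=5,p=4: total = 88+20 = 108
n=6,p=2: total = 108+12 = 120
n=6,p=3: total = 120+18 = 138
n=6,p=4: total = 138+24 = 162
n=7,p=2: total = 162+14 = 176
n=7,p=3: total = 176+21 = 197
n=7,p=4: total = 197+28 = 225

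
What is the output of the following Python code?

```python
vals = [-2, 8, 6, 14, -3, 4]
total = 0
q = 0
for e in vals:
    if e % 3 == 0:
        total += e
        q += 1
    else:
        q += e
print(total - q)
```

-23

e=-2: not %3==0; q=-2
e=8: not %3==0; q=6
e=6: %3==0, total = 0+6 = 6; q=7
e=14: not %3==0; q=21
e=-3: %3==0, total = 6+(-3) = 3; q=22
e=4: not %3==0; q=26
total-q = 3-26 = -23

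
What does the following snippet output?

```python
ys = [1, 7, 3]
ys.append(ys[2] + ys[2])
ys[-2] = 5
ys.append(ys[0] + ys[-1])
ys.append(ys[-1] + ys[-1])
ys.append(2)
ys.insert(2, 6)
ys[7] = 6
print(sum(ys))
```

52

append ys[2]+ys[2] = 3+3 = 6 → [1, 7, 3, 6]
ys[-2] = 5 → [1, 7, 5, 6]
append ys[0]+ys[-1] = 1+6 = 7 → [1, 7, 5, 6, 7]
append ys[-1]+ys[-1] = 7+7 = 14 → [1, 7, 5, 6, 7, 14]
append 2 → [1, 7, 5, 6, 7, 14, 2]
insert 6 at 2 → [1, 7, 6, 5, 6, 7, 14, 2]
ys[7] = 6 → [1, 7, 6, 5, 6, 7, 14, 6]
sum = 52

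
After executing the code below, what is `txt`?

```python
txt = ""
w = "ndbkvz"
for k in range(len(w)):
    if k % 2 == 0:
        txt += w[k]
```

'nbv'

k=0: add 'n' → 'n'
k=1: skip
k=2: add 'b' → 'nb'
k=3: skip
k=4: add 'v' → 'nbv'
k=5: skip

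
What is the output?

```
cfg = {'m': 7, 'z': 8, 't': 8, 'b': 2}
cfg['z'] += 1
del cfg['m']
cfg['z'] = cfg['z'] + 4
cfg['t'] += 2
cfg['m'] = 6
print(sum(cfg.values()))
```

31

cfg['z'] = 8+1 = 9 → {'m': 7, 'z': 9, 't': 8, 'b': 2}
del 'm' → {'z': 9, 't': 8, 'b': 2}
cfg['z'] = cfg['z']+4 = 13 → {'z': 13, 't': 8, 'b': 2}
cfg['t'] = 8+2 = 10 → {'z': 13, 't': 10, 'b': 2}
cfg['m'] = 6 → {'z': 13, 't': 10, 'b': 2, 'm': 6}
sum of values = 31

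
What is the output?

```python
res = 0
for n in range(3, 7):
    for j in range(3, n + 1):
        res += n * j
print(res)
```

205

n=3,j=3: res = 0+9 = 9
n=4,j=3: res = 9+12 = 21
n=4,j=4: res = 21+16 = 37
n=5,j=3: res = 37+15 = 52
n=5,j=4: res = 52+20 = 72
n=5,j=5: res = 72+25 = 97
n=6,j=3: res = 97+18 = 115
n=6,j=4: res = 115+24 = 139
n=6,j=5: res = 139+30 = 169
n=6,j=6: res = 169+36 = 205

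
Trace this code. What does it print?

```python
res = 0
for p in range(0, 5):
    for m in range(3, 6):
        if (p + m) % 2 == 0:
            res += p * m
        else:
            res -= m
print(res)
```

24

p=0,m=3: odd sum, res = 0-3 = -3
p=0,m=4: even sum, res = (-3)+0 = -3
p=0,m=5: odd sum, res = (-3)-5 = -8
p=1,m=3: even sum, res = (-8)+3 = -5
p=1,m=4: odd sum, res = (-5)-4 = -9
p=1,m=5: even sum, res = (-9)+5 = -4
p=2,m=3: odd sum, res = (-4)-3 = -7
p=2,m=4: even sum, res = (-7)+8 = 1
p=2,m=5: odd sum, res = 1-5 = -4
p=3,m=3: even sum, res = (-4)+9 = 5
p=3,m=4: odd sum, res = 5-4 = 1
p=3,m=5: even sum, res = 1+15 = 16
p=4,m=3: odd sum, res = 16-3 = 13
p=4,m=4: even sum, res = 13+16 = 29
p=4,m=5: odd sum, res = 29-5 = 24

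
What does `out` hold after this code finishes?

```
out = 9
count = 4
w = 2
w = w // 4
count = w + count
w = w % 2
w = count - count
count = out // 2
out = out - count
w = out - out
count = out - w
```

5

w = 2//4 = 0
count = 0+4 = 4
w = 0%2 = 0
w = 4-4 = 0
count = 9//2 = 4
out = 9-4 = 5
w = 5-5 = 0
count = 5-0 = 5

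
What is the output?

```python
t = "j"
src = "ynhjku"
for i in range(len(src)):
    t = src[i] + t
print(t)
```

i=0: prepend 'y' → 'yj'
i=1: prepend 'n' → 'nyj'
i=2: prepend 'h' → 'hnyj'
i=3: prepend 'j' → 'jhnyj'
i=4: prepend 'k' → 'kjhnyj'
i=5: prepend 'u' → 'ukjhnyj'

ukjhnyj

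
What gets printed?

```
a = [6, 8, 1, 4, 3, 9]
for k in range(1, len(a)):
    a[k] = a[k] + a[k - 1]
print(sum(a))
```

107

k=1: a[1] = 8+6 = 14 → [6, 14, 1, 4, 3, 9]
k=2: a[2] = 1+14 = 15 → [6, 14, 15, 4, 3, 9]
k=3: a[3] = 4+15 = 19 → [6, 14, 15, 19, 3, 9]
k=4: a[4] = 3+19 = 22 → [6, 14, 15, 19, 22, 9]
k=5: a[5] = 9+22 = 31 → [6, 14, 15, 19, 22, 31]
sum = 107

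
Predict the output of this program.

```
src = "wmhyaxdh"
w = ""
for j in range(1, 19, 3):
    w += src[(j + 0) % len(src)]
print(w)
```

mahhxw

j=1: add src[1]='m' → 'm'
j=4: add src[4]='a' → 'ma'
j=7: add src[7]='h' → 'mah'
j=10: add src[2]='h' → 'mahh'
j=13: add src[5]='x' → 'mahhx'
j=16: add src[0]='w' → 'mahhxw'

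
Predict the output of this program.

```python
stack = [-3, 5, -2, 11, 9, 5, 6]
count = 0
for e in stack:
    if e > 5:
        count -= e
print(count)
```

-26

e=-3: not >5
e=5: not >5
e=-2: not >5
e=11: >5, count = 0-11 = -11
e=9: >5, count = (-11)-9 = -20
e=5: not >5
e=6: >5, count = (-20)-6 = -26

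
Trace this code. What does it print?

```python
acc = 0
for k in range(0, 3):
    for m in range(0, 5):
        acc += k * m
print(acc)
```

k=0,m=0: acc = 0+0 = 0
k=0,m=1: acc = 0+0 = 0
k=0,m=2: acc = 0+0 = 0
k=0,m=3: acc = 0+0 = 0
k=0,m=4: acc = 0+0 = 0
k=1,m=0: acc = 0+0 = 0
k=1,m=1: acc = 0+1 = 1
k=1,m=2: acc = 1+2 = 3
k=1,m=3: acc = 3+3 = 6
k=1,m=4: acc = 6+4 = 10
k=2,m=0: acc = 10+0 = 10
k=2,m=1: acc = 10+2 = 12
k=2,m=2: acc = 12+4 = 16
k=2,m=3: acc = 16+6 = 22
k=2,m=4: acc = 22+8 = 30

30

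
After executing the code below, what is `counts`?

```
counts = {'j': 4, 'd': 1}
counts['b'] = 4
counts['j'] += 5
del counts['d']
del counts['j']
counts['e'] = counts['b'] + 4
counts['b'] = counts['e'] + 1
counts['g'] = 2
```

counts['b'] = 4 → {'j': 4, 'd': 1, 'b': 4}
counts['j'] = 4+5 = 9 → {'j': 9, 'd': 1, 'b': 4}
del 'd' → {'j': 9, 'b': 4}
del 'j' → {'b': 4}
counts['e'] = counts['b']+4 = 8 → {'b': 4, 'e': 8}
counts['b'] = counts['e']+1 = 9 → {'b': 9, 'e': 8}
counts['g'] = 2 → {'b': 9, 'e': 8, 'g': 2}

{'b': 9, 'e': 8, 'g': 2}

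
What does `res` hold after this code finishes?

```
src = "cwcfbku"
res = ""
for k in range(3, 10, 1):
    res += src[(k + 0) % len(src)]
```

'fbkucwc'

k=3: add src[3]='f' → 'f'
k=4: add src[4]='b' → 'fb'
k=5: add src[5]='k' → 'fbk'
k=6: add src[6]='u' → 'fbku'
k=7: add src[0]='c' → 'fbkuc'
k=8: add src[1]='w' → 'fbkucw'
k=9: add src[2]='c' → 'fbkucwc'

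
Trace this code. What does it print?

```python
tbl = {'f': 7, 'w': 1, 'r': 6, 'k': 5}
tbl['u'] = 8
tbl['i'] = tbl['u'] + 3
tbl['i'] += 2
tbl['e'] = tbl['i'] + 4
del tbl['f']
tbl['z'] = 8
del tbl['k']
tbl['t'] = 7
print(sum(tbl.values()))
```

tbl['u'] = 8 → {'f': 7, 'w': 1, 'r': 6, 'k': 5, 'u': 8}
tbl['i'] = tbl['u']+3 = 11 → {'f': 7, 'w': 1, 'r': 6, 'k': 5, 'u': 8, 'i': 11}
tbl['i'] = 11+2 = 13 → {'f': 7, 'w': 1, 'r': 6, 'k': 5, 'u': 8, 'i': 13}
tbl['e'] = tbl['i']+4 = 17 → {'f': 7, 'w': 1, 'r': 6, 'k': 5, 'u': 8, 'i': 13, 'e': 17}
del 'f' → {'w': 1, 'r': 6, 'k': 5, 'u': 8, 'i': 13, 'e': 17}
tbl['z'] = 8 → {'w': 1, 'r': 6, 'k': 5, 'u': 8, 'i': 13, 'e': 17, 'z': 8}
del 'k' → {'w': 1, 'r': 6, 'u': 8, 'i': 13, 'e': 17, 'z': 8}
tbl['t'] = 7 → {'w': 1, 'r': 6, 'u': 8, 'i': 13, 'e': 17, 'z': 8, 't': 7}
sum of values = 60

60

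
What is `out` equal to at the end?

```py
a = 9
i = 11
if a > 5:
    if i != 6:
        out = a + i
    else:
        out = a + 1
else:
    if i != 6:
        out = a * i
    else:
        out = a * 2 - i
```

20

a=9, i=11
a > 5 is True; i != 6 is True
→ out = a + i = 20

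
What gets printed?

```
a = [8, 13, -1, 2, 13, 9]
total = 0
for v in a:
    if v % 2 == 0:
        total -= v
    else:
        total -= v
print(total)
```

-44

v=8: even, total = 0-8 = -8
v=13: not even, total = (-8)-13 = -21
v=-1: not even, total = (-21)-(-1) = -20
v=2: even, total = (-20)-2 = -22
v=13: not even, total = (-22)-13 = -35
v=9: not even, total = (-35)-9 = -44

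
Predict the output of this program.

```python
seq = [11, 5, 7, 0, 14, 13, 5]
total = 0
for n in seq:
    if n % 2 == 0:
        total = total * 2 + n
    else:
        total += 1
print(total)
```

n=11: not even, total = 0+1 = 1
n=5: not even, total = 1+1 = 2
n=7: not even, total = 2+1 = 3
n=0: even, total = 3*2+0 = 6
n=14: even, total = 6*2+14 = 26
n=13: not even, total = 26+1 = 27
n=5: not even, total = 27+1 = 28

28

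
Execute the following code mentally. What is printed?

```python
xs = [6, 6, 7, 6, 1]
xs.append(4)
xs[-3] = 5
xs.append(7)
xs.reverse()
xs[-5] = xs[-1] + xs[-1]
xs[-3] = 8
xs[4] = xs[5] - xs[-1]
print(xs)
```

[7, 4, 12, 5, 0, 6, 6]

append 4 → [6, 6, 7, 6, 1, 4]
xs[-3] = 5 → [6, 6, 7, 5, 1, 4]
append 7 → [6, 6, 7, 5, 1, 4, 7]
reverse → [7, 4, 1, 5, 7, 6, 6]
xs[-5] = xs[-1]+xs[-1] = 6+6 = 12 → [7, 4, 12, 5, 7, 6, 6]
xs[-3] = 8 → [7, 4, 12, 5, 8, 6, 6]
xs[4] = xs[5]-xs[-1] = 6-6 = 0 → [7, 4, 12, 5, 0, 6, 6]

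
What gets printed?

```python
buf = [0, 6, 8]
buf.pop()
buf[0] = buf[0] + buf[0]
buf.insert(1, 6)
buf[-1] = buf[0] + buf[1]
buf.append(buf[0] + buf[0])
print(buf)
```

[0, 6, 6, 0]

pop() removes 8 → [0, 6]
buf[0] = buf[0]+buf[0] = 0+0 = 0 → [0, 6]
insert 6 at 1 → [0, 6, 6]
buf[-1] = buf[0]+buf[1] = 0+6 = 6 → [0, 6, 6]
append buf[0]+buf[0] = 0+0 = 0 → [0, 6, 6, 0]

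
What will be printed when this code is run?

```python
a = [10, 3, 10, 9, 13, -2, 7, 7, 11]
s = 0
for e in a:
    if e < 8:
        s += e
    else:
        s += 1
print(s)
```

20

e=10: not <8, s = 0+1 = 1
e=3: <8, s = 1+3 = 4
e=10: not <8, s = 4+1 = 5
e=9: not <8, s = 5+1 = 6
e=13: not <8, s = 6+1 = 7
e=-2: <8, s = 7+(-2) = 5
e=7: <8, s = 5+7 = 12
e=7: <8, s = 12+7 = 19
e=11: not <8, s = 19+1 = 20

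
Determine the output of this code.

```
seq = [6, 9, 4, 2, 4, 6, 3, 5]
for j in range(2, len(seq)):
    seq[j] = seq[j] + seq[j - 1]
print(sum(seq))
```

j=2: seq[2] = 4+9 = 13 → [6, 9, 13, 2, 4, 6, 3, 5]
j=3: seq[3] = 2+13 = 15 → [6, 9, 13, 15, 4, 6, 3, 5]
j=4: seq[4] = 4+15 = 19 → [6, 9, 13, 15, 19, 6, 3, 5]
j=5: seq[5] = 6+19 = 25 → [6, 9, 13, 15, 19, 25, 3, 5]
j=6: seq[6] = 3+25 = 28 → [6, 9, 13, 15, 19, 25, 28, 5]
j=7: seq[7] = 5+28 = 33 → [6, 9, 13, 15, 19, 25, 28, 33]
sum = 148

148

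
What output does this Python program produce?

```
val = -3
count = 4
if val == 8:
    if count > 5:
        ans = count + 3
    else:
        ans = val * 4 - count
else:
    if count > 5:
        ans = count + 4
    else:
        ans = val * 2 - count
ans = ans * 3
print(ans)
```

val=-3, count=4
val == 8 is False; count > 5 is False
→ ans = val * 2 - count = -10
ans = (-10)*3 = -30

-30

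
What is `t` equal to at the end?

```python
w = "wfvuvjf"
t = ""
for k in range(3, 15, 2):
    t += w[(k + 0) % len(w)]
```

'ujwvvf'

k=3: add w[3]='u' → 'u'
k=5: add w[5]='j' → 'uj'
k=7: add w[0]='w' → 'ujw'
k=9: add w[2]='v' → 'ujwv'
k=11: add w[4]='v' → 'ujwvv'
k=13: add w[6]='f' → 'ujwvvf'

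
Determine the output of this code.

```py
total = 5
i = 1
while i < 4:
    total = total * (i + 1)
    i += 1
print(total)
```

i=1: total = 5*2 = 10
i=2: total = 10*3 = 30
i=3: total = 30*4 = 120

120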